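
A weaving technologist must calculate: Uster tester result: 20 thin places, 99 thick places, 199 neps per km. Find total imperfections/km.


Formula: Total = thin places + thick places + neps
Total = 20 + 99 + 199
Total = 318 imperfections/km

318 imperfections/km


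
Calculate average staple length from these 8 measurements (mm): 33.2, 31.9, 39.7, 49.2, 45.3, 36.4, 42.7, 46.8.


Formula: Mean = sum of lengths / count
Sum = 33.2 + 31.9 + 39.7 + 49.2 + 45.3 + 36.4 + 42.7 + 46.8
Sum = 325.2 mm
Mean = 325.2 / 8 = 40.65 mm

40.65 mm


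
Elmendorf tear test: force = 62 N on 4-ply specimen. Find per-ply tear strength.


Formula: Per-ply strength = Total force / Number of plies
Per-ply = 62 N / 4
Per-ply = 15.5 N

15.5 N


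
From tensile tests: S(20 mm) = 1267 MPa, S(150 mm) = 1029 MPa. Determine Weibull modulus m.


Formula: m = ln(L1/L2) / ln(S2/S1)
Step 1: ln(L1/L2) = ln(20/150) = -2.01490
Step 2: S2/S1 = 1029/1267 = 0.81215
Step 3: ln(S2/S1) = ln(0.81215) = -0.20807
Step 4: m = -2.01490 / -0.20807 = 9.68

9.68 (Weibull m)


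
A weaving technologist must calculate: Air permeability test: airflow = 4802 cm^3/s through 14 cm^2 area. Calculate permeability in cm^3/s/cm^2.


Formula: Air Permeability = Airflow / Test Area
AP = 4802 cm^3/s / 14 cm^2
AP = 343.0 cm^3/s/cm^2

343.0 cm^3/s/cm^2


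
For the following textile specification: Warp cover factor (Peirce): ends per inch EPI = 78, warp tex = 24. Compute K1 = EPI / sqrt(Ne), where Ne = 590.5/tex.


Formula: K1 = EPI / sqrt(Ne), with Ne = 590.5 / tex_warp
Step 1: Ne = 590.5 / 24 = 24.604
Step 2: sqrt(Ne) = sqrt(24.604) = 4.9602
Step 3: K1 = 78 / 4.9602 = 15.7

15.7


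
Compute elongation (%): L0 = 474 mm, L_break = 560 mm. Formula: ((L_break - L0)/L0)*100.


Formula: Elongation (%) = ((L_break - L0) / L0) * 100
Step 1: Extension = 560 - 474 = 86 mm
Step 2: Elongation = (86 / 474) * 100
Step 3: Elongation = 0.181435 * 100 = 18.1435% ≈ 18.1%

18.1%


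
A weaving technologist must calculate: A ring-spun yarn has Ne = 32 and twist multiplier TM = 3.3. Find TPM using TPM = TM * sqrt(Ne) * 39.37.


Formula: TPM = TM * sqrt(Ne) * 39.37
Step 1: sqrt(Ne) = sqrt(32) = 5.6569
Step 2: TM * sqrt(Ne) = 3.3 * 5.6569 = 18.6678
Step 3: TPM = 18.6678 * 39.37 = 735 twists/m

735 twists/m


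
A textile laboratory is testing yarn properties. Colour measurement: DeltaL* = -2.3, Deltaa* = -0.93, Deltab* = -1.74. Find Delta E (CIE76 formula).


Formula: Delta E = sqrt(dL*^2 + da*^2 + db*^2)
Step 1: dL*^2 = (-2.3)^2 = 5.29
Step 2: da*^2 = (-0.93)^2 = 0.8649
Step 3: db*^2 = (-1.74)^2 = 3.0276
Step 4: Sum = 5.29 + 0.8649 + 3.0276 = 9.1825
Step 5: Delta E = sqrt(9.1825) = 3.03

3.03 Delta E


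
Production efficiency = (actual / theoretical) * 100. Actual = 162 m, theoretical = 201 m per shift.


Formula: Efficiency% = (Actual output / Theoretical output) * 100
Efficiency% = (162 / 201) * 100
Efficiency% = 0.80597 * 100 = 80.597% ≈ 80.6%

80.6%


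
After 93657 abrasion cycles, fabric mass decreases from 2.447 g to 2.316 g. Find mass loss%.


Formula: Mass loss% = ((m_before - m_after) / m_before) * 100
Step 1: Mass loss = 2.447 - 2.316 = 0.131 g
Step 2: Ratio = 0.131 / 2.447 = 0.0535349
Step 3: Mass loss% = 0.0535349 * 100 = 5.35349% ≈ 5.35%

5.35%


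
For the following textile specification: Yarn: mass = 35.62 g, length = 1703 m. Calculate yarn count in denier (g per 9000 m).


Formula: den = (mass_g / length_m) * 9000
Substituting: den = (35.62 / 1703) * 9000
Intermediate: 35.62 / 1703 = 0.02091603 g/m
den = 0.02091603 * 9000 = 188.2 denier

188.2 denier


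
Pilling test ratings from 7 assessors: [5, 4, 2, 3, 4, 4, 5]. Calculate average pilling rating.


Formula: Mean = sum / count
Sum = 5 + 4 + 2 + 3 + 4 + 4 + 5 = 27
Mean = 27 / 7 = 3.9

3.9


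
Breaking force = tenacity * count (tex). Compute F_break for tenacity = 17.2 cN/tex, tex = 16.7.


Formula: Breaking force = Tenacity * Linear density
F = 17.2 cN/tex * 16.7 tex
F = 287.24 cN

287.24 cN


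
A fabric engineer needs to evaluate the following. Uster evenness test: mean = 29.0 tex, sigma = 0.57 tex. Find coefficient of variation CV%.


Formula: CV% = (standard deviation / mean) * 100
Step 1: Ratio = 0.57 / 29.0 = 0.019655
Step 2: CV% = 0.019655 * 100 = 1.9655% ≈ 2.0%

2.0%


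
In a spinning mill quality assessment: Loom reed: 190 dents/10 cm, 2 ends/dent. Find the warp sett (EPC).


Formula: EPC = (dents per 10 cm * ends per dent) / 10
Step 1: Total ends per 10 cm = 190 * 2 = 380
Step 2: EPC = 380 / 10 = 38.0 ends/cm

38.0 ends/cm


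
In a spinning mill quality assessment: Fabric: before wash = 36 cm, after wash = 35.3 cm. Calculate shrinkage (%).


Formula: Shrinkage% = ((L_before - L_after) / L_before) * 100
Step 1: Shrinkage = 36 - 35.3 = 0.7 cm
Step 2: Shrinkage% = (0.7 / 36) * 100
Step 3: Shrinkage% = 0.019444 * 100 = 1.9444% ≈ 1.9%

1.9%


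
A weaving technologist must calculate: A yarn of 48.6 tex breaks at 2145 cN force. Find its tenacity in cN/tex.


Formula: Tenacity = Breaking force / Linear density
Tenacity = 2145 cN / 48.6 tex
Tenacity = 44.14 cN/tex

44.14 cN/tex


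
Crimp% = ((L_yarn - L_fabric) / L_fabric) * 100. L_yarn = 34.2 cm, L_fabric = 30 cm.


Formula: Crimp% = ((L_yarn - L_fabric) / L_fabric) * 100
Step 1: Extension = 34.2 - 30 = 4.2 cm
Step 2: Crimp% = (4.2 / 30) * 100
Step 3: Crimp% = 0.14 * 100 = 14.0%

14.0%


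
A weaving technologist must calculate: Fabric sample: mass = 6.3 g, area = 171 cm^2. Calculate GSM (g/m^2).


Formula: GSM = mass_g / area_m2
Step 1: Convert area: 171 cm^2 = 171 / 10000 = 0.0171 m^2
Step 2: GSM = 6.3 g / 0.0171 m^2 = 368.4 g/m^2

368.4 g/m^2


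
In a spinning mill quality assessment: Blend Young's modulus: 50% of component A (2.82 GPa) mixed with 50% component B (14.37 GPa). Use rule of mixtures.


Formula: Blend property = (fraction_A * property_A) + (fraction_B * property_B)
Step 1: Contribution A = 50/100 * 2.82 GPa = 1.41 GPa
Step 2: Contribution B = 50/100 * 14.37 GPa = 7.185 GPa
Step 3: Blend Young's modulus = 1.41 + 7.185 = 8.595 GPa

8.595 GPa


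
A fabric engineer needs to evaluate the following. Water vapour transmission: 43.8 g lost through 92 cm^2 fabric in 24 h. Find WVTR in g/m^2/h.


Formula: WVTR = mass_loss / (area * time)
Step 1: Convert area: 92 cm^2 = 0.0092 m^2
Step 2: WVTR = 43.8 g / (0.0092 m^2 * 24 h)
Step 3: WVTR = 43.8 / 0.2208 = 198.4 g/m^2/h

198.4 g/m^2/h


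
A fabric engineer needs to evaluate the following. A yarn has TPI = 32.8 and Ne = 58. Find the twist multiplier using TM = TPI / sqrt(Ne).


Formula: TM = TPI / sqrt(Ne)
Step 1: sqrt(Ne) = sqrt(58) = 7.6158
Step 2: TM = 32.8 / 7.6158 = 4.31

4.31 TM


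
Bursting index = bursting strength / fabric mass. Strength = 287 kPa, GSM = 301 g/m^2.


Formula: Bursting Index = Bursting Strength / Fabric GSM
BI = 287 kPa / 301 g/m^2
BI = 0.953 kPa/(g/m^2)

0.953 kPa/(g/m^2)


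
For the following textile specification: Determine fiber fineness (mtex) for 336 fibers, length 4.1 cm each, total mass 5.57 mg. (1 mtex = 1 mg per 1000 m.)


Formula: fineness (mtex) = mass (mg) / total length (km) = (mass_mg / total_length_m) * 1000
Step 1: Convert fiber length: 4.1 cm = 0.041 m
Step 2: Total fiber length = 336 * 0.041 = 13.776 m
Step 3: Linear density = 5.57 mg / 13.776 m = 0.4043 mg/m
Step 4: fineness = 0.4043 * 1000 = 404.3 mtex

404.3 mtex


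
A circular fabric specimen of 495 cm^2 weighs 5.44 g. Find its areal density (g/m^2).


Formula: GSM = mass_g / area_m2
Step 1: Convert area: 495 cm^2 = 495 / 10000 = 0.0495 m^2
Step 2: GSM = 5.44 g / 0.0495 m^2 = 109.9 g/m^2

109.9 g/m^2


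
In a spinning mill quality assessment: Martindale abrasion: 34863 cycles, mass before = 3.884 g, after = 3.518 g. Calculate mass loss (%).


Formula: Mass loss% = ((m_before - m_after) / m_before) * 100
Step 1: Mass loss = 3.884 - 3.518 = 0.366 g
Step 2: Ratio = 0.366 / 3.884 = 0.0942327
Step 3: Mass loss% = 0.0942327 * 100 = 9.42327% ≈ 9.42%

9.42%


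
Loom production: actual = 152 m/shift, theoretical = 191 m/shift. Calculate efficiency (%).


Formula: Efficiency% = (Actual output / Theoretical output) * 100
Efficiency% = (152 / 191) * 100
Efficiency% = 0.795812 * 100 = 79.5812% ≈ 79.6%

79.6%


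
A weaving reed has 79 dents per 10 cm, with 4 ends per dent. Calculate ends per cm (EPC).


Formula: EPC = (dents per 10 cm * ends per dent) / 10
Step 1: Total ends per 10 cm = 79 * 4 = 316
Step 2: EPC = 316 / 10 = 31.6 ends/cm

31.6 ends/cm


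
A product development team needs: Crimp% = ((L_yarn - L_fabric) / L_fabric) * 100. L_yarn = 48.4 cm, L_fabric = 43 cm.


Formula: Crimp% = ((L_yarn - L_fabric) / L_fabric) * 100
Step 1: Extension = 48.4 - 43 = 5.4 cm
Step 2: Crimp% = (5.4 / 43) * 100
Step 3: Crimp% = 0.125581 * 100 = 12.5581% ≈ 12.6%

12.6%


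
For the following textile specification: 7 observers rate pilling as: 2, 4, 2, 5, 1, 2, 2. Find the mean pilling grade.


Formula: Mean = sum / count
Sum = 2 + 4 + 2 + 5 + 1 + 2 + 2 = 18
Mean = 18 / 7 = 2.6

2.6


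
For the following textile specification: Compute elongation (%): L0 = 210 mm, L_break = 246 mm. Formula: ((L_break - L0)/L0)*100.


Formula: Elongation (%) = ((L_break - L0) / L0) * 100
Step 1: Extension = 246 - 210 = 36 mm
Step 2: Elongation = (36 / 210) * 100
Step 3: Elongation = 0.171429 * 100 = 17.1429% ≈ 17.1%

17.1%


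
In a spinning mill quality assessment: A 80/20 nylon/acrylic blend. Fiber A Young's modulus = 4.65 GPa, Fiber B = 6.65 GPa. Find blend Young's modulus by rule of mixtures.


Formula: Blend property = (fraction_A * property_A) + (fraction_B * property_B)
Step 1: Contribution A = 80/100 * 4.65 GPa = 3.72 GPa
Step 2: Contribution B = 20/100 * 6.65 GPa = 1.33 GPa
Step 3: Blend Young's modulus = 3.72 + 1.33 = 5.05 GPa

5.05 GPa


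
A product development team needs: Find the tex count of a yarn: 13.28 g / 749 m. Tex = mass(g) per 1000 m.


Formula: Tex = (mass_g / length_m) * 1000
Substituting: Tex = (13.28 / 749) * 1000
Intermediate: 13.28 / 749 = 0.01773031 g/m
Tex = 0.01773031 * 1000 = 17.73 tex

17.73 tex


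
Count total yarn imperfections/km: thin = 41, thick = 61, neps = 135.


Formula: Total = thin places + thick places + neps
Total = 41 + 61 + 135
Total = 237 imperfections/km

237 imperfections/km


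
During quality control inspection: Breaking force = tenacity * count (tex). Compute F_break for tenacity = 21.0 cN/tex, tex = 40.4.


Formula: Breaking force = Tenacity * Linear density
F = 21.0 cN/tex * 40.4 tex
F = 848.40 cN

848.40 cN


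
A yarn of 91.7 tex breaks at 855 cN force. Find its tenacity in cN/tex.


Formula: Tenacity = Breaking force / Linear density
Tenacity = 855 cN / 91.7 tex
Tenacity = 9.32 cN/tex

9.32 cN/tex


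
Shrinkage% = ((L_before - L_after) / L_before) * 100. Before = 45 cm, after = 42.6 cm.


Formula: Shrinkage% = ((L_before - L_after) / L_before) * 100
Step 1: Shrinkage = 45 - 42.6 = 2.4 cm
Step 2: Shrinkage% = (2.4 / 45) * 100
Step 3: Shrinkage% = 0.053333 * 100 = 5.3333% ≈ 5.3%

5.3%


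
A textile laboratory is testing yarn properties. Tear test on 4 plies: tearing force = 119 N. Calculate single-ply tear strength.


Formula: Per-ply strength = Total force / Number of plies
Per-ply = 119 N / 4
Per-ply = 29.75 N

29.75 N


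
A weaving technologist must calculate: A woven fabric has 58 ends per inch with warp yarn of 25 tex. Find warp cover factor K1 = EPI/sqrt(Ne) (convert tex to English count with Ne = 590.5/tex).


Formula: K1 = EPI / sqrt(Ne), with Ne = 590.5 / tex_warp
Step 1: Ne = 590.5 / 25 = 23.62
Step 2: sqrt(Ne) = sqrt(23.62) = 4.86
Step 3: K1 = 58 / 4.86 = 11.9

11.9


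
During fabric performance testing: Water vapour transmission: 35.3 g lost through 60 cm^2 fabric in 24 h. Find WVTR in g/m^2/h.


Formula: WVTR = mass_loss / (area * time)
Step 1: Convert area: 60 cm^2 = 0.006 m^2
Step 2: WVTR = 35.3 g / (0.006 m^2 * 24 h)
Step 3: WVTR = 35.3 / 0.144 = 245.1 g/m^2/h

245.1 g/m^2/h


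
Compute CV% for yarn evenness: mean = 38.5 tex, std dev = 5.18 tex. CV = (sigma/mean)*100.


Formula: CV% = (standard deviation / mean) * 100
Step 1: Ratio = 5.18 / 38.5 = 0.134545
Step 2: CV% = 0.134545 * 100 = 13.4545% ≈ 13.5%

13.5%


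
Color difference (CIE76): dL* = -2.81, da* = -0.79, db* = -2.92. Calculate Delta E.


Formula: Delta E = sqrt(dL*^2 + da*^2 + db*^2)
Step 1: dL*^2 = (-2.81)^2 = 7.8961
Step 2: da*^2 = (-0.79)^2 = 0.6241
Step 3: db*^2 = (-2.92)^2 = 8.5264
Step 4: Sum = 7.8961 + 0.6241 + 8.5264 = 17.0466
Step 5: Delta E = sqrt(17.0466) = 4.13

4.13 Delta E


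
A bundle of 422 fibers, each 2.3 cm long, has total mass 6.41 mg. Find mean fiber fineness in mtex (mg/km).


Formula: fineness (mtex) = mass (mg) / total length (km) = (mass_mg / total_length_m) * 1000
Step 1: Convert fiber length: 2.3 cm = 0.023 m
Step 2: Total fiber length = 422 * 0.023 = 9.706 m
Step 3: Linear density = 6.41 mg / 9.706 m = 0.6604 mg/m
Step 4: fineness = 0.6604 * 1000 = 660.4 mtex

660.4 mtex


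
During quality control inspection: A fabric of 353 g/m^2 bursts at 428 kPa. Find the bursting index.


Formula: Bursting Index = Bursting Strength / Fabric GSM
BI = 428 kPa / 353 g/m^2
BI = 1.212 kPa/(g/m^2)

1.212 kPa/(g/m^2)


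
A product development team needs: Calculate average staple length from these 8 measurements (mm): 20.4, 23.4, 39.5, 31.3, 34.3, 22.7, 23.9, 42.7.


Formula: Mean = sum of lengths / count
Sum = 20.4 + 23.4 + 39.5 + 31.3 + 34.3 + 22.7 + 23.9 + 42.7
Sum = 238.2 mm
Mean = 238.2 / 8 = 29.78 mm

29.78 mm


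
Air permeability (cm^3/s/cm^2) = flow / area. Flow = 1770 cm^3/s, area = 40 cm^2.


Formula: Air Permeability = Airflow / Test Area
AP = 1770 cm^3/s / 40 cm^2
AP = 44.3 cm^3/s/cm^2

44.3 cm^3/s/cm^2


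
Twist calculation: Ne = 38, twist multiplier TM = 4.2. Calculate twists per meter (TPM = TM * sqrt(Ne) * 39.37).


Formula: TPM = TM * sqrt(Ne) * 39.37
Step 1: sqrt(Ne) = sqrt(38) = 6.1644
Step 2: TM * sqrt(Ne) = 4.2 * 6.1644 = 25.8905
Step 3: TPM = 25.8905 * 39.37 = 1019 twists/m

1019 twists/m


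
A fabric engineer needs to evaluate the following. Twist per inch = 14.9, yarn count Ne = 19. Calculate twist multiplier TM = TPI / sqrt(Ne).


Formula: TM = TPI / sqrt(Ne)
Step 1: sqrt(Ne) = sqrt(19) = 4.3589
Step 2: TM = 14.9 / 4.3589 = 3.42

3.42 TM


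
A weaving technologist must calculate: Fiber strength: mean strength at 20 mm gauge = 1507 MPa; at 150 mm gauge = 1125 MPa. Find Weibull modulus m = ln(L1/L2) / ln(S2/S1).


Formula: m = ln(L1/L2) / ln(S2/S1)
Step 1: ln(L1/L2) = ln(20/150) = -2.01490
Step 2: S2/S1 = 1125/1507 = 0.74652
Step 3: ln(S2/S1) = ln(0.74652) = -0.29233
Step 4: m = -2.01490 / -0.29233 = 6.89

6.89 (Weibull m)


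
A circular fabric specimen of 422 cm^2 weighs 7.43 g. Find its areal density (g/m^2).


Formula: GSM = mass_g / area_m2
Step 1: Convert area: 422 cm^2 = 422 / 10000 = 0.0422 m^2
Step 2: GSM = 7.43 g / 0.0422 m^2 = 176.1 g/m^2

176.1 g/m^2


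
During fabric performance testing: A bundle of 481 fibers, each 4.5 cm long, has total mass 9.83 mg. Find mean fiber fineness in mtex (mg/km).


Formula: fineness (mtex) = mass (mg) / total length (km) = (mass_mg / total_length_m) * 1000
Step 1: Convert fiber length: 4.5 cm = 0.045 m
Step 2: Total fiber length = 481 * 0.045 = 21.645 m
Step 3: Linear density = 9.83 mg / 21.645 m = 0.4541 mg/m
Step 4: fineness = 0.4541 * 1000 = 454.1 mtex

454.1 mtex


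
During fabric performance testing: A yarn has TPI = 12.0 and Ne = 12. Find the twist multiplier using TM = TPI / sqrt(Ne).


Formula: TM = TPI / sqrt(Ne)
Step 1: sqrt(Ne) = sqrt(12) = 3.4641
Step 2: TM = 12.0 / 3.4641 = 3.46

3.46 TM


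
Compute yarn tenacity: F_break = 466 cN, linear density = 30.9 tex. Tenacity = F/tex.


Formula: Tenacity = Breaking force / Linear density
Tenacity = 466 cN / 30.9 tex
Tenacity = 15.08 cN/tex

15.08 cN/tex


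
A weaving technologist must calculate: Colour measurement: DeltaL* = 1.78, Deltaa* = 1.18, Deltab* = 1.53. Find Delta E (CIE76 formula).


Formula: Delta E = sqrt(dL*^2 + da*^2 + db*^2)
Step 1: dL*^2 = 1.78^2 = 3.1684
Step 2: da*^2 = 1.18^2 = 1.3924
Step 3: db*^2 = 1.53^2 = 2.3409
Step 4: Sum = 3.1684 + 1.3924 + 2.3409 = 6.9017
Step 5: Delta E = sqrt(6.9017) = 2.63

2.63 Delta E


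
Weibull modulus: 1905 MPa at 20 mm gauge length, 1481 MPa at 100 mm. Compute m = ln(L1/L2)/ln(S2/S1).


Formula: m = ln(L1/L2) / ln(S2/S1)
Step 1: ln(L1/L2) = ln(20/100) = -1.60944
Step 2: S2/S1 = 1481/1905 = 0.77743
Step 3: ln(S2/S1) = ln(0.77743) = -0.25176
Step 4: m = -1.60944 / -0.25176 = 6.39

6.39 (Weibull m)


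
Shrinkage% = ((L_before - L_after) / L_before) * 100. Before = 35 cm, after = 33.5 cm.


Formula: Shrinkage% = ((L_before - L_after) / L_before) * 100
Step 1: Shrinkage = 35 - 33.5 = 1.5 cm
Step 2: Shrinkage% = (1.5 / 35) * 100
Step 3: Shrinkage% = 0.042857 * 100 = 4.2857% ≈ 4.3%

4.3%


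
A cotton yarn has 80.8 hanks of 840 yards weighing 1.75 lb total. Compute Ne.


Formula: Ne = hanks / mass_lb
Substituting: Ne = 80.8 / 1.75
Ne = 46.2

46.2 Ne


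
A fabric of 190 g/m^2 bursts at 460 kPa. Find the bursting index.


Formula: Bursting Index = Bursting Strength / Fabric GSM
BI = 460 kPa / 190 g/m^2
BI = 2.421 kPa/(g/m^2)

2.421 kPa/(g/m^2)


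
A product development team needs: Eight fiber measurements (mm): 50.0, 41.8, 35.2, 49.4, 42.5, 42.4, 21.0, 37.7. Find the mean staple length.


Formula: Mean = sum of lengths / count
Sum = 50.0 + 41.8 + 35.2 + 49.4 + 42.5 + 42.4 + 21.0 + 37.7
Sum = 320.0 mm
Mean = 320.0 / 8 = 40.00 mm

40.00 mm


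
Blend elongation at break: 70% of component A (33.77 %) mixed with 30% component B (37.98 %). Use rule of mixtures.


Formula: Blend property = (fraction_A * property_A) + (fraction_B * property_B)
Step 1: Contribution A = 70/100 * 33.77 % = 23.639 %
Step 2: Contribution B = 30/100 * 37.98 % = 11.394 %
Step 3: Blend elongation at break = 23.639 + 11.394 = 35.033 %

35.033 %


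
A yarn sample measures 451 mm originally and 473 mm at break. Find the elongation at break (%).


Formula: Elongation (%) = ((L_break - L0) / L0) * 100
Step 1: Extension = 473 - 451 = 22 mm
Step 2: Elongation = (22 / 451) * 100
Step 3: Elongation = 0.04878 * 100 = 4.878% ≈ 4.9%

4.9%


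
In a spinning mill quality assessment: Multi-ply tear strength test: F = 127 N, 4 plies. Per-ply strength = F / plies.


Formula: Per-ply strength = Total force / Number of plies
Per-ply = 127 N / 4
Per-ply = 31.75 N

31.75 N


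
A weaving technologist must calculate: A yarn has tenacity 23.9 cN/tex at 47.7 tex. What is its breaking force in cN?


Formula: Breaking force = Tenacity * Linear density
F = 23.9 cN/tex * 47.7 tex
F = 1140.03 cN

1140.03 cN


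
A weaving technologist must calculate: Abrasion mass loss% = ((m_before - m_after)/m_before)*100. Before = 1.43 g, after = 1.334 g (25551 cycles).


Formula: Mass loss% = ((m_before - m_after) / m_before) * 100
Step 1: Mass loss = 1.43 - 1.334 = 0.096 g
Step 2: Ratio = 0.096 / 1.43 = 0.0671329
Step 3: Mass loss% = 0.0671329 * 100 = 6.71329% ≈ 6.71%

6.71%


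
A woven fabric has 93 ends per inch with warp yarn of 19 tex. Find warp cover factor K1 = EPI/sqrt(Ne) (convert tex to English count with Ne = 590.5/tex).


Formula: K1 = EPI / sqrt(Ne), with Ne = 590.5 / tex_warp
Step 1: Ne = 590.5 / 19 = 31.079
Step 2: sqrt(Ne) = sqrt(31.079) = 5.5749
Step 3: K1 = 93 / 5.5749 = 16.7

16.7


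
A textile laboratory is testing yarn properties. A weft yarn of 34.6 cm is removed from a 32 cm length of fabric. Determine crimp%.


Formula: Crimp% = ((L_yarn - L_fabric) / L_fabric) * 100
Step 1: Extension = 34.6 - 32 = 2.6 cm
Step 2: Crimp% = (2.6 / 32) * 100
Step 3: Crimp% = 0.08125 * 100 = 8.125% ≈ 8.1%

8.1%


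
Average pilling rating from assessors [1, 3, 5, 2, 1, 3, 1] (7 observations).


Formula: Mean = sum / count
Sum = 1 + 3 + 5 + 2 + 1 + 3 + 1 = 16
Mean = 16 / 7 = 2.3

2.3


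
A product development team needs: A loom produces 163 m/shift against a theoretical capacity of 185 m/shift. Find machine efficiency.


Formula: Efficiency% = (Actual output / Theoretical output) * 100
Efficiency% = (163 / 185) * 100
Efficiency% = 0.881081 * 100 = 88.1081% ≈ 88.1%

88.1%


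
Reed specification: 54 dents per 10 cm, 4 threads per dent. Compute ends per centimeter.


Formula: EPC = (dents per 10 cm * ends per dent) / 10
Step 1: Total ends per 10 cm = 54 * 4 = 216
Step 2: EPC = 216 / 10 = 21.6 ends/cm

21.6 ends/cm


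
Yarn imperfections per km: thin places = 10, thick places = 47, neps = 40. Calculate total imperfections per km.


Formula: Total = thin places + thick places + neps
Total = 10 + 47 + 40
Total = 97 imperfections/km

97 imperfections/km


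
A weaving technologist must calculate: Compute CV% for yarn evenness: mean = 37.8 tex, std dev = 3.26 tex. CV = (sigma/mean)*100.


Formula: CV% = (standard deviation / mean) * 100
Step 1: Ratio = 3.26 / 37.8 = 0.086243
Step 2: CV% = 0.086243 * 100 = 8.6243% ≈ 8.6%

8.6%


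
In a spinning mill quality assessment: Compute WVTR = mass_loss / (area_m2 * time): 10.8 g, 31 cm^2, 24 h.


Formula: WVTR = mass_loss / (area * time)
Step 1: Convert area: 31 cm^2 = 0.0031 m^2
Step 2: WVTR = 10.8 g / (0.0031 m^2 * 24 h)
Step 3: WVTR = 10.8 / 0.0744 = 145.2 g/m^2/h

145.2 g/m^2/h


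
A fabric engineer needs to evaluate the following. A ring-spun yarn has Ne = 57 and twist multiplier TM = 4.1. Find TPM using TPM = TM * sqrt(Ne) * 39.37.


Formula: TPM = TM * sqrt(Ne) * 39.37
Step 1: sqrt(Ne) = sqrt(57) = 7.5498
Step 2: TM * sqrt(Ne) = 4.1 * 7.5498 = 30.9542
Step 3: TPM = 30.9542 * 39.37 = 1219 twists/m

1219 twists/m


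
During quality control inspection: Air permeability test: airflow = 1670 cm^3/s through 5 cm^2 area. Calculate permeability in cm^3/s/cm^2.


Formula: Air Permeability = Airflow / Test Area
AP = 1670 cm^3/s / 5 cm^2
AP = 334.0 cm^3/s/cm^2

334.0 cm^3/s/cm^2


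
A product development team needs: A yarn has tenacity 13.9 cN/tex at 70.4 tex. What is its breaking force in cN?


Formula: Breaking force = Tenacity * Linear density
F = 13.9 cN/tex * 70.4 tex
F = 978.56 cN

978.56 cN


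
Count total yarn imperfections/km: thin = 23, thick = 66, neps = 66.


Formula: Total = thin places + thick places + neps
Total = 23 + 66 + 66
Total = 155 imperfections/km

155 imperfections/km


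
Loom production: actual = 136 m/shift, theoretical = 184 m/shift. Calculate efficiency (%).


Formula: Efficiency% = (Actual output / Theoretical output) * 100
Efficiency% = (136 / 184) * 100
Efficiency% = 0.73913 * 100 = 73.913% ≈ 73.9%

73.9%


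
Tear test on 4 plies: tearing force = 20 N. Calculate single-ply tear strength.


Formula: Per-ply strength = Total force / Number of plies
Per-ply = 20 N / 4
Per-ply = 5 N

5 N


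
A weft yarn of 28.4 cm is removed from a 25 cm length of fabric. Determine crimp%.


Formula: Crimp% = ((L_yarn - L_fabric) / L_fabric) * 100
Step 1: Extension = 28.4 - 25 = 3.4 cm
Step 2: Crimp% = (3.4 / 25) * 100
Step 3: Crimp% = 0.136 * 100 = 13.6%

13.6%


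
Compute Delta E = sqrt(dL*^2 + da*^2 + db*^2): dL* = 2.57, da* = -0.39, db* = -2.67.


Formula: Delta E = sqrt(dL*^2 + da*^2 + db*^2)
Step 1: dL*^2 = 2.57^2 = 6.6049
Step 2: da*^2 = (-0.39)^2 = 0.1521
Step 3: db*^2 = (-2.67)^2 = 7.1289
Step 4: Sum = 6.6049 + 0.1521 + 7.1289 = 13.8859
Step 5: Delta E = sqrt(13.8859) = 3.73

3.73 Delta E


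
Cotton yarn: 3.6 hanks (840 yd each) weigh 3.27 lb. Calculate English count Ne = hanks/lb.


Formula: Ne = hanks / mass_lb
Substituting: Ne = 3.6 / 3.27
Ne = 1.1

1.1 Ne


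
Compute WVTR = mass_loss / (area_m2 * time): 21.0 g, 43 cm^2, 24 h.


Formula: WVTR = mass_loss / (area * time)
Step 1: Convert area: 43 cm^2 = 0.0043 m^2
Step 2: WVTR = 21.0 g / (0.0043 m^2 * 24 h)
Step 3: WVTR = 21.0 / 0.1032 = 203.5 g/m^2/h

203.5 g/m^2/h


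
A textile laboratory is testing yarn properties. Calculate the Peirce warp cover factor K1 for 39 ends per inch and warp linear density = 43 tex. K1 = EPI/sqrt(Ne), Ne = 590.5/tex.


Formula: K1 = EPI / sqrt(Ne), with Ne = 590.5 / tex_warp
Step 1: Ne = 590.5 / 43 = 13.733
Step 2: sqrt(Ne) = sqrt(13.733) = 3.7058
Step 3: K1 = 39 / 3.7058 = 10.5

10.5


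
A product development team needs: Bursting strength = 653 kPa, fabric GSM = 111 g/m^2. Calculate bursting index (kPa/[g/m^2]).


Formula: Bursting Index = Bursting Strength / Fabric GSM
BI = 653 kPa / 111 g/m^2
BI = 5.883 kPa/(g/m^2)

5.883 kPa/(g/m^2)


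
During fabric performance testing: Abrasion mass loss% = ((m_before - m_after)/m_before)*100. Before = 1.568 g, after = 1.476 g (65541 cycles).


Formula: Mass loss% = ((m_before - m_after) / m_before) * 100
Step 1: Mass loss = 1.568 - 1.476 = 0.092 g
Step 2: Ratio = 0.092 / 1.568 = 0.0586735
Step 3: Mass loss% = 0.0586735 * 100 = 5.86735% ≈ 5.87%

5.87%


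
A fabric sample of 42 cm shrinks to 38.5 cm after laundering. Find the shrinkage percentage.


Formula: Shrinkage% = ((L_before - L_after) / L_before) * 100
Step 1: Shrinkage = 42 - 38.5 = 3.5 cm
Step 2: Shrinkage% = (3.5 / 42) * 100
Step 3: Shrinkage% = 0.083333 * 100 = 8.3333% ≈ 8.3%

8.3%


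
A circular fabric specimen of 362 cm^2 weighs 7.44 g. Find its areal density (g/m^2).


Formula: GSM = mass_g / area_m2
Step 1: Convert area: 362 cm^2 = 362 / 10000 = 0.0362 m^2
Step 2: GSM = 7.44 g / 0.0362 m^2 = 205.5 g/m^2

205.5 g/m^2


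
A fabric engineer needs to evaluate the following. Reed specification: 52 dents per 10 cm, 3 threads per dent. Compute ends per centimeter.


Formula: EPC = (dents per 10 cm * ends per dent) / 10
Step 1: Total ends per 10 cm = 52 * 3 = 156
Step 2: EPC = 156 / 10 = 15.6 ends/cm

15.6 ends/cm


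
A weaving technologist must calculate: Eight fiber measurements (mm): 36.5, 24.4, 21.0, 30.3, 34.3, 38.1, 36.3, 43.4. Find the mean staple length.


Formula: Mean = sum of lengths / count
Sum = 36.5 + 24.4 + 21.0 + 30.3 + 34.3 + 38.1 + 36.3 + 43.4
Sum = 264.3 mm
Mean = 264.3 / 8 = 33.04 mm

33.04 mm


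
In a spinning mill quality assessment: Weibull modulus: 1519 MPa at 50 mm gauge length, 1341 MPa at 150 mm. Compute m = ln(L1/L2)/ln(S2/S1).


Formula: m = ln(L1/L2) / ln(S2/S1)
Step 1: ln(L1/L2) = ln(50/150) = -1.09861
Step 2: S2/S1 = 1341/1519 = 0.88282
Step 3: ln(S2/S1) = ln(0.88282) = -0.12463
Step 4: m = -1.09861 / -0.12463 = 8.81

8.81 (Weibull m)


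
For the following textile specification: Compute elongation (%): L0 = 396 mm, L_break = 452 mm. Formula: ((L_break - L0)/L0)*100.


Formula: Elongation (%) = ((L_break - L0) / L0) * 100
Step 1: Extension = 452 - 396 = 56 mm
Step 2: Elongation = (56 / 396) * 100
Step 3: Elongation = 0.141414 * 100 = 14.1414% ≈ 14.1%

14.1%


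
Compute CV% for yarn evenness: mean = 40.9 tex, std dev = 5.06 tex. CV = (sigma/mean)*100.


Formula: CV% = (standard deviation / mean) * 100
Step 1: Ratio = 5.06 / 40.9 = 0.123716
Step 2: CV% = 0.123716 * 100 = 12.3716% ≈ 12.4%

12.4%


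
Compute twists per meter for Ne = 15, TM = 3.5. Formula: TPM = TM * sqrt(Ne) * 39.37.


Formula: TPM = TM * sqrt(Ne) * 39.37
Step 1: sqrt(Ne) = sqrt(15) = 3.873
Step 2: TM * sqrt(Ne) = 3.5 * 3.873 = 13.5555
Step 3: TPM = 13.5555 * 39.37 = 534 twists/m

534 twists/m


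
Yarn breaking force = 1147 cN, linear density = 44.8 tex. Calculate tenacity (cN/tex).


Formula: Tenacity = Breaking force / Linear density
Tenacity = 1147 cN / 44.8 tex
Tenacity = 25.60 cN/tex

25.60 cN/tex


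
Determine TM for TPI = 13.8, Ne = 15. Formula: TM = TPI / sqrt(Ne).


Formula: TM = TPI / sqrt(Ne)
Step 1: sqrt(Ne) = sqrt(15) = 3.873
Step 2: TM = 13.8 / 3.873 = 3.56

3.56 TM


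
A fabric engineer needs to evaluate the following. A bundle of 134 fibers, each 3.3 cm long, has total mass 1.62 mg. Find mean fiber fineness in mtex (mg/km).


Formula: fineness (mtex) = mass (mg) / total length (km) = (mass_mg / total_length_m) * 1000
Step 1: Convert fiber length: 3.3 cm = 0.033 m
Step 2: Total fiber length = 134 * 0.033 = 4.422 m
Step 3: Linear density = 1.62 mg / 4.422 m = 0.3664 mg/m
Step 4: fineness = 0.3664 * 1000 = 366.4 mtex

366.4 mtex


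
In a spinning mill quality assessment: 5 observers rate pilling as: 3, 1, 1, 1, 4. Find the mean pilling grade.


Formula: Mean = sum / count
Sum = 3 + 1 + 1 + 1 + 4 = 10
Mean = 10 / 5 = 2.0

2.0


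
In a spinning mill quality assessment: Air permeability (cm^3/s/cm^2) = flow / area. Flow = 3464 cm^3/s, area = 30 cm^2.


Formula: Air Permeability = Airflow / Test Area
AP = 3464 cm^3/s / 30 cm^2
AP = 115.5 cm^3/s/cm^2

115.5 cm^3/s/cm^2


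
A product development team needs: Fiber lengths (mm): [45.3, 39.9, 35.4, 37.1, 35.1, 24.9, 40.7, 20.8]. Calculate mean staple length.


Formula: Mean = sum of lengths / count
Sum = 45.3 + 39.9 + 35.4 + 37.1 + 35.1 + 24.9 + 40.7 + 20.8
Sum = 279.2 mm
Mean = 279.2 / 8 = 34.90 mm

34.90 mm


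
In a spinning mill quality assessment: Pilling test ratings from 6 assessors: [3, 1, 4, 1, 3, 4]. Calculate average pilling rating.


Formula: Mean = sum / count
Sum = 3 + 1 + 4 + 1 + 3 + 4 = 16
Mean = 16 / 6 = 2.7

2.7


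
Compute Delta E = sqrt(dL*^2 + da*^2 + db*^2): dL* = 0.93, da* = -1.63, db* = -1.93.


Formula: Delta E = sqrt(dL*^2 + da*^2 + db*^2)
Step 1: dL*^2 = 0.93^2 = 0.8649
Step 2: da*^2 = (-1.63)^2 = 2.6569
Step 3: db*^2 = (-1.93)^2 = 3.7249
Step 4: Sum = 0.8649 + 2.6569 + 3.7249 = 7.2467
Step 5: Delta E = sqrt(7.2467) = 2.69

2.69 Delta E


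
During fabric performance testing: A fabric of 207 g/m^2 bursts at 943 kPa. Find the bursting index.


Formula: Bursting Index = Bursting Strength / Fabric GSM
BI = 943 kPa / 207 g/m^2
BI = 4.556 kPa/(g/m^2)

4.556 kPa/(g/m^2)


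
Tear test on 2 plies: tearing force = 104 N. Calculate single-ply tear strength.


Formula: Per-ply strength = Total force / Number of plies
Per-ply = 104 N / 2
Per-ply = 52 N

52 N


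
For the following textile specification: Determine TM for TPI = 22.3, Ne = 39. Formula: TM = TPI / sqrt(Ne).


Formula: TM = TPI / sqrt(Ne)
Step 1: sqrt(Ne) = sqrt(39) = 6.245
Step 2: TM = 22.3 / 6.245 = 3.57

3.57 TM


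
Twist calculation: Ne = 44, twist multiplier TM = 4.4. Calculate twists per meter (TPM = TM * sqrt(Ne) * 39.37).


Formula: TPM = TM * sqrt(Ne) * 39.37
Step 1: sqrt(Ne) = sqrt(44) = 6.6332
Step 2: TM * sqrt(Ne) = 4.4 * 6.6332 = 29.1861
Step 3: TPM = 29.1861 * 39.37 = 1149 twists/m

1149 twists/m


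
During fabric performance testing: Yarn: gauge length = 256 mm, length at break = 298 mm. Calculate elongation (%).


Formula: Elongation (%) = ((L_break - L0) / L0) * 100
Step 1: Extension = 298 - 256 = 42 mm
Step 2: Elongation = (42 / 256) * 100
Step 3: Elongation = 0.164063 * 100 = 16.4063% ≈ 16.4%

16.4%


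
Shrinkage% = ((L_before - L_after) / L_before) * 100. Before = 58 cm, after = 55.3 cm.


Formula: Shrinkage% = ((L_before - L_after) / L_before) * 100
Step 1: Shrinkage = 58 - 55.3 = 2.7 cm
Step 2: Shrinkage% = (2.7 / 58) * 100
Step 3: Shrinkage% = 0.046552 * 100 = 4.6552% ≈ 4.7%

4.7%


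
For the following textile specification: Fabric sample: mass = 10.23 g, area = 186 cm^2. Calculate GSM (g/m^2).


Formula: GSM = mass_g / area_m2
Step 1: Convert area: 186 cm^2 = 186 / 10000 = 0.0186 m^2
Step 2: GSM = 10.23 g / 0.0186 m^2 = 550.0 g/m^2

550.0 g/m^2


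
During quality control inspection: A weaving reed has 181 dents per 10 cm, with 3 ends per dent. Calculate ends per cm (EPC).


Formula: EPC = (dents per 10 cm * ends per dent) / 10
Step 1: Total ends per 10 cm = 181 * 3 = 543
Step 2: EPC = 543 / 10 = 54.3 ends/cm

54.3 ends/cm


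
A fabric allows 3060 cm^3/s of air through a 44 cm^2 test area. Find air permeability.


Formula: Air Permeability = Airflow / Test Area
AP = 3060 cm^3/s / 44 cm^2
AP = 69.5 cm^3/s/cm^2

69.5 cm^3/s/cm^2


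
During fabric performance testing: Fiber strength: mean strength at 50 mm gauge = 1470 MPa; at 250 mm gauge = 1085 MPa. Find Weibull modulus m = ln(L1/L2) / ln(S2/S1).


Formula: m = ln(L1/L2) / ln(S2/S1)
Step 1: ln(L1/L2) = ln(50/250) = -1.60944
Step 2: S2/S1 = 1085/1470 = 0.7381
Step 3: ln(S2/S1) = ln(0.7381) = -0.30368
Step 4: m = -1.60944 / -0.30368 = 5.30

5.30 (Weibull m)


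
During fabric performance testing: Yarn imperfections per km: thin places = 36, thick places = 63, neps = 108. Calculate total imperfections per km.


Formula: Total = thin places + thick places + neps
Total = 36 + 63 + 108
Total = 207 imperfections/km

207 imperfections/km


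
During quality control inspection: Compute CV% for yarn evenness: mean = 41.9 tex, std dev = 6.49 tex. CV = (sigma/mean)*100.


Formula: CV% = (standard deviation / mean) * 100
Step 1: Ratio = 6.49 / 41.9 = 0.154893
Step 2: CV% = 0.154893 * 100 = 15.4893% ≈ 15.5%

15.5%


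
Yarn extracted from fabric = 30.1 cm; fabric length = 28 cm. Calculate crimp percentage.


Formula: Crimp% = ((L_yarn - L_fabric) / L_fabric) * 100
Step 1: Extension = 30.1 - 28 = 2.1 cm
Step 2: Crimp% = (2.1 / 28) * 100
Step 3: Crimp% = 0.075 * 100 = 7.5%

7.5%


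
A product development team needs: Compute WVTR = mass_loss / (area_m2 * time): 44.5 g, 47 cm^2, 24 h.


Formula: WVTR = mass_loss / (area * time)
Step 1: Convert area: 47 cm^2 = 0.0047 m^2
Step 2: WVTR = 44.5 g / (0.0047 m^2 * 24 h)
Step 3: WVTR = 44.5 / 0.1128 = 394.5 g/m^2/h

394.5 g/m^2/h


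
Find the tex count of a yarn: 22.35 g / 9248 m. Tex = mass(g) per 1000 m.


Formula: Tex = (mass_g / length_m) * 1000
Substituting: Tex = (22.35 / 9248) * 1000
Intermediate: 22.35 / 9248 = 0.00241674 g/m
Tex = 0.00241674 * 1000 = 2.42 tex

2.42 tex


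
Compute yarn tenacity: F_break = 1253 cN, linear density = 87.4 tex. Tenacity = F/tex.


Formula: Tenacity = Breaking force / Linear density
Tenacity = 1253 cN / 87.4 tex
Tenacity = 14.34 cN/tex

14.34 cN/tex


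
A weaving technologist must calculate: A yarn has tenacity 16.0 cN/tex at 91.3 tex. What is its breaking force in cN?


Formula: Breaking force = Tenacity * Linear density
F = 16.0 cN/tex * 91.3 tex
F = 1460.80 cN

1460.80 cN


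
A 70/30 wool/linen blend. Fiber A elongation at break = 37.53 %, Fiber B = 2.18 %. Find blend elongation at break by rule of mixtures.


Formula: Blend property = (fraction_A * property_A) + (fraction_B * property_B)
Step 1: Contribution A = 70/100 * 37.53 % = 26.271 %
Step 2: Contribution B = 30/100 * 2.18 % = 0.654 %
Step 3: Blend elongation at break = 26.271 + 0.654 = 26.925 %

26.925 %


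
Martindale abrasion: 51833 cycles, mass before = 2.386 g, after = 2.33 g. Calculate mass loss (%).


Formula: Mass loss% = ((m_before - m_after) / m_before) * 100
Step 1: Mass loss = 2.386 - 2.33 = 0.056 g
Step 2: Ratio = 0.056 / 2.386 = 0.0234702
Step 3: Mass loss% = 0.0234702 * 100 = 2.34702% ≈ 2.35%

2.35%


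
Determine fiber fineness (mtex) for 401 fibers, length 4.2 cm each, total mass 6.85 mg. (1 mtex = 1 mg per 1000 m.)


Formula: fineness (mtex) = mass (mg) / total length (km) = (mass_mg / total_length_m) * 1000
Step 1: Convert fiber length: 4.2 cm = 0.042 m
Step 2: Total fiber length = 401 * 0.042 = 16.842 m
Step 3: Linear density = 6.85 mg / 16.842 m = 0.4067 mg/m
Step 4: fineness = 0.4067 * 1000 = 406.7 mtex

406.7 mtex


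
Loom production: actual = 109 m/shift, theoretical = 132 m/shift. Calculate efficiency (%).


Formula: Efficiency% = (Actual output / Theoretical output) * 100
Efficiency% = (109 / 132) * 100
Efficiency% = 0.825758 * 100 = 82.5758% ≈ 82.6%

82.6%


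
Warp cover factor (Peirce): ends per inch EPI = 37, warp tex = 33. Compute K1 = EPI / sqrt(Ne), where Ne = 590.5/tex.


Formula: K1 = EPI / sqrt(Ne), with Ne = 590.5 / tex_warp
Step 1: Ne = 590.5 / 33 = 17.894
Step 2: sqrt(Ne) = sqrt(17.894) = 4.2301
Step 3: K1 = 37 / 4.2301 = 8.7

8.7


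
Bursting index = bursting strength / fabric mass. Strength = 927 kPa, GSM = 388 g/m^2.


Formula: Bursting Index = Bursting Strength / Fabric GSM
BI = 927 kPa / 388 g/m^2
BI = 2.389 kPa/(g/m^2)

2.389 kPa/(g/m^2)


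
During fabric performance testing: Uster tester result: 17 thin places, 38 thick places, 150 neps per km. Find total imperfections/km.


Formula: Total = thin places + thick places + neps
Total = 17 + 38 + 150
Total = 205 imperfections/km

205 imperfections/km


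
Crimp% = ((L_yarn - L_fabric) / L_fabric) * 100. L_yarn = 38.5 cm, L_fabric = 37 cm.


Formula: Crimp% = ((L_yarn - L_fabric) / L_fabric) * 100
Step 1: Extension = 38.5 - 37 = 1.5 cm
Step 2: Crimp% = (1.5 / 37) * 100
Step 3: Crimp% = 0.040541 * 100 = 4.0541% ≈ 4.1%

4.1%


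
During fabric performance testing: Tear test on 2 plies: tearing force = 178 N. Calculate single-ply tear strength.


Formula: Per-ply strength = Total force / Number of plies
Per-ply = 178 N / 2
Per-ply = 89 N

89 N


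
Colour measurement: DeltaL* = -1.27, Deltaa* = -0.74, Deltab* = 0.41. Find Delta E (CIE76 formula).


Formula: Delta E = sqrt(dL*^2 + da*^2 + db*^2)
Step 1: dL*^2 = (-1.27)^2 = 1.6129
Step 2: da*^2 = (-0.74)^2 = 0.5476
Step 3: db*^2 = 0.41^2 = 0.1681
Step 4: Sum = 1.6129 + 0.5476 + 0.1681 = 2.3286
Step 5: Delta E = sqrt(2.3286) = 1.53

1.53 Delta E


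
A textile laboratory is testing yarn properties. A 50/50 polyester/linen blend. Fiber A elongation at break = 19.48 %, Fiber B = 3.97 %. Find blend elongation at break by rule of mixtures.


Formula: Blend property = (fraction_A * property_A) + (fraction_B * property_B)
Step 1: Contribution A = 50/100 * 19.48 % = 9.74 %
Step 2: Contribution B = 50/100 * 3.97 % = 1.985 %
Step 3: Blend elongation at break = 9.74 + 1.985 = 11.725 %

11.725 %


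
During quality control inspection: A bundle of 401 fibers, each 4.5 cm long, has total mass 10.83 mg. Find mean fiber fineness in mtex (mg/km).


Formula: fineness (mtex) = mass (mg) / total length (km) = (mass_mg / total_length_m) * 1000
Step 1: Convert fiber length: 4.5 cm = 0.045 m
Step 2: Total fiber length = 401 * 0.045 = 18.045 m
Step 3: Linear density = 10.83 mg / 18.045 m = 0.6002 mg/m
Step 4: fineness = 0.6002 * 1000 = 600.2 mtex

600.2 mtex


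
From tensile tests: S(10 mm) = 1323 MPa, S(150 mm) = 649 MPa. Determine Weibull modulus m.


Formula: m = ln(L1/L2) / ln(S2/S1)
Step 1: ln(L1/L2) = ln(10/150) = -2.70805
Step 2: S2/S1 = 649/1323 = 0.49055
Step 3: ln(S2/S1) = ln(0.49055) = -0.71223
Step 4: m = -2.70805 / -0.71223 = 3.80

3.80 (Weibull m)


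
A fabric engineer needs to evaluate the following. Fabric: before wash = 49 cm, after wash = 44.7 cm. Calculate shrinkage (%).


Formula: Shrinkage% = ((L_before - L_after) / L_before) * 100
Step 1: Shrinkage = 49 - 44.7 = 4.3 cm
Step 2: Shrinkage% = (4.3 / 49) * 100
Step 3: Shrinkage% = 0.087755 * 100 = 8.7755% ≈ 8.8%

8.8%


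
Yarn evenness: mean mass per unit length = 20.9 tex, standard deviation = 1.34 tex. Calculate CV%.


Formula: CV% = (standard deviation / mean) * 100
Step 1: Ratio = 1.34 / 20.9 = 0.064115
Step 2: CV% = 0.064115 * 100 = 6.4115% ≈ 6.4%

6.4%


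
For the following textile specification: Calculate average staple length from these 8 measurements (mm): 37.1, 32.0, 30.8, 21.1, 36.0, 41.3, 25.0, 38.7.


Formula: Mean = sum of lengths / count
Sum = 37.1 + 32.0 + 30.8 + 21.1 + 36.0 + 41.3 + 25.0 + 38.7
Sum = 262.0 mm
Mean = 262.0 / 8 = 32.75 mm

32.75 mm


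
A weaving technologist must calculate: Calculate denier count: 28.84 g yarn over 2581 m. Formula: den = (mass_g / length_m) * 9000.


Formula: den = (mass_g / length_m) * 9000
Substituting: den = (28.84 / 2581) * 9000
Intermediate: 28.84 / 2581 = 0.01117396 g/m
den = 0.01117396 * 9000 = 100.6 denier

100.6 denier


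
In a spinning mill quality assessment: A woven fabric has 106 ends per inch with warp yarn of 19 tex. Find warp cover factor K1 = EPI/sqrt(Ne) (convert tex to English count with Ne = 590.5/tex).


Formula: K1 = EPI / sqrt(Ne), with Ne = 590.5 / tex_warp
Step 1: Ne = 590.5 / 19 = 31.079
Step 2: sqrt(Ne) = sqrt(31.079) = 5.5749
Step 3: K1 = 106 / 5.5749 = 19.0

19.0
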